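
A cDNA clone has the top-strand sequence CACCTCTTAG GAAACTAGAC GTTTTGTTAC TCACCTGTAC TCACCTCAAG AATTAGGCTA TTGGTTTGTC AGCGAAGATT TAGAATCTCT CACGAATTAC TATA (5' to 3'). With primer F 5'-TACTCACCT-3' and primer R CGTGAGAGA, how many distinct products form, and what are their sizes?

Two products: 67 bp, 57 bp

The forward primer TACTCACCT matches the top strand at positions 28–36, 38–46.
The reverse primer's reverse complement is TCTCTCACG, matching at positions 86–94.
Each forward site pairs with the reverse site to give a product ending at position 94: sizes 67, 57 bp.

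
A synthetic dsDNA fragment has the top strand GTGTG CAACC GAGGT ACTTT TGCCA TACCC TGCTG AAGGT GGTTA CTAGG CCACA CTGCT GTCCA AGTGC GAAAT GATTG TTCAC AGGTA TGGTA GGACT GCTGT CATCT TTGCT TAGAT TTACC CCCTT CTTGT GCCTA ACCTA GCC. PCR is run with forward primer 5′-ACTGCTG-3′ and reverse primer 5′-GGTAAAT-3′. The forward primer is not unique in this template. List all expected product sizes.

71 bp, 28 bp

The forward primer ACTGCTG matches the top strand at positions 55–61, 98–104.
The reverse primer's reverse complement is ATTTACC, matching at positions 119–125.
Each forward site pairs with the reverse site to give a product ending at position 125: sizes 71, 28 bp.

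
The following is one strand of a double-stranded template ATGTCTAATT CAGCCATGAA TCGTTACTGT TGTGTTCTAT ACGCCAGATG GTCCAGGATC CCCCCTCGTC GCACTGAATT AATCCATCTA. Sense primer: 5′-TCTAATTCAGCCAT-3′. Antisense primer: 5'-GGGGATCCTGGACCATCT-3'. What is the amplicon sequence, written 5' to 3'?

Forward primer TCTAATTCAGCCAT is found on the top strand at positions 4–17.
Reverse complement of the reverse primer: AGATGGTCCAGGATCCCC. This occurs on the top strand at positions 46–63.
The product is the template from position 4 through 63 (60 bp).

5'-TCTAATTCAGCCATGAATCGTTACTGTTGTGTTCTATACGCCAGATGGTCCAGGATCCCC-3'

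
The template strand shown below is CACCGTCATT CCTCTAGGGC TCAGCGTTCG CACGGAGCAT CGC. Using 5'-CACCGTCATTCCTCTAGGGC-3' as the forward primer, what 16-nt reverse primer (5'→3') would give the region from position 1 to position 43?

The product's 3' end on the top strand is position 43.
The reverse primer anneals to the top strand over positions 28–43, i.e. to TCGCACGGAGCATCGC.
Its sequence written 5'→3' is the reverse complement: GCGATGCTCCGTGCGA.

5'-GCGATGCTCCGTGCGA-3'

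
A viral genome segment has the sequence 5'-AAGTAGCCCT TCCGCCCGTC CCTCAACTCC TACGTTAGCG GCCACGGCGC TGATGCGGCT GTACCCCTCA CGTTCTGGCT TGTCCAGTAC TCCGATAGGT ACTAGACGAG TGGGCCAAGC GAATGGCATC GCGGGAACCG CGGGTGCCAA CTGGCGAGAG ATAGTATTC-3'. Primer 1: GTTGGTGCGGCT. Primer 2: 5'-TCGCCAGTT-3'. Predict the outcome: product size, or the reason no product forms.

No product — primer 1 has no binding site in the template.

Primer 1 (GTTGGTGCGGCT) does not match the top strand, and its reverse complement AGCCGCACCAAC does not match either.
With no annealing site for primer 1, no amplification occurs.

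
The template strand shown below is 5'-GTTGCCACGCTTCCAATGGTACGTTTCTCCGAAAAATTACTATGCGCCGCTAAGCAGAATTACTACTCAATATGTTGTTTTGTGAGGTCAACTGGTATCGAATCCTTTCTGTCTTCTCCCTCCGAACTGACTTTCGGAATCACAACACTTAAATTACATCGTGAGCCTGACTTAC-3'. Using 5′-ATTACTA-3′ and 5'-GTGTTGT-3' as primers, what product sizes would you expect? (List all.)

The forward primer ATTACTA matches the top strand at positions 36–42, 59–65.
The reverse primer's reverse complement is ACAACAC, matching at positions 142–148.
Each forward site pairs with the reverse site to give a product ending at position 148: sizes 113, 90 bp.

113 bp, 90 bp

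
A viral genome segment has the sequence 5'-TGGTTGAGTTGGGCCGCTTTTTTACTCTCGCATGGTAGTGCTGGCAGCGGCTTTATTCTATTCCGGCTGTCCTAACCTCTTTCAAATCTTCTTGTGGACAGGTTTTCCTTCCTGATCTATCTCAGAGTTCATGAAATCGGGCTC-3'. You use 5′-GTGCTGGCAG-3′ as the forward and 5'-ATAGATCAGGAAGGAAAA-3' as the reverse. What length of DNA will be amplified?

83 bp

Scanning the template, GTGCTGGCAG occurs at positions 38–47; this primer anneals to the bottom strand there with its 3' end pointing downstream.
Reverse complement of the reverse primer: TTTTCCTTCCTGATCTAT. This occurs on the top strand at positions 103–120.
Amplicon spans positions 38–120: 83 bp.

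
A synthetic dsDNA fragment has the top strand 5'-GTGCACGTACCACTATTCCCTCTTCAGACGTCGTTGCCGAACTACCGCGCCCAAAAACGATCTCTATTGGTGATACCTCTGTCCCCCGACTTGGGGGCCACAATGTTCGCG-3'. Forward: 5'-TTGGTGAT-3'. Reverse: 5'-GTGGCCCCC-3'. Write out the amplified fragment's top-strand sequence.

Forward primer TTGGTGAT is found on the top strand at positions 67–74.
Reverse complement of the reverse primer: GGGGGCCAC. This occurs on the top strand at positions 93–101.
The product is the template from position 67 through 101 (35 bp).

5'-TTGGTGATACCTCTGTCCCCCGACTTGGGGGCCAC-3'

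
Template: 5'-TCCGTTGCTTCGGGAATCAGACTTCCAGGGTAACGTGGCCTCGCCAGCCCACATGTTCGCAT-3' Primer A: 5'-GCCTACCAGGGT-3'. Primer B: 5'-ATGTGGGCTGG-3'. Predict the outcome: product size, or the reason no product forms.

Primer A (GCCTACCAGGGT) does not match the top strand, and its reverse complement ACCCTGGTAGGC does not match either.
With no annealing site for primer A, no amplification occurs.

No product — primer A has no binding site in the template.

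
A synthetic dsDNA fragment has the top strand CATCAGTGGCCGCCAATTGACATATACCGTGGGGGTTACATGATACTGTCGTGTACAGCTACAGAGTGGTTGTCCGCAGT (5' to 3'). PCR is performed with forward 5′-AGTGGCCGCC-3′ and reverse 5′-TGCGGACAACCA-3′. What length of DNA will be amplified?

Scanning the template, AGTGGCCGCC occurs at positions 5–14; this primer anneals to the bottom strand there with its 3' end pointing downstream.
The reverse primer's reverse complement is TGGTTGTCCGCA, which matches the template at positions 67–78.
The product runs from position 5 to position 78, so its length is 78 − 5 + 1 = 74 bp.

74 bp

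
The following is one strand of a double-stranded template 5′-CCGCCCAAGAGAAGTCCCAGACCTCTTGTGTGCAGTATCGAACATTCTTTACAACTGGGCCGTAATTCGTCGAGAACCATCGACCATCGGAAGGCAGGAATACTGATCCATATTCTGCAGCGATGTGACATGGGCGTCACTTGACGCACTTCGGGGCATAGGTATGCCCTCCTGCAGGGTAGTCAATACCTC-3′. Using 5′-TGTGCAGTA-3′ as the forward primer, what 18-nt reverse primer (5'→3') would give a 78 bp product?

5'-TCAGTATTCCTGCCTTCC-3'

The forward primer binds at positions 29–37, so a 78 bp product ends at position 29 + 78 − 1 = 106.
The reverse primer anneals to the top strand over positions 89–106, i.e. to GGAAGGCAGGAATACTGA.
Its sequence written 5'→3' is the reverse complement: TCAGTATTCCTGCCTTCC.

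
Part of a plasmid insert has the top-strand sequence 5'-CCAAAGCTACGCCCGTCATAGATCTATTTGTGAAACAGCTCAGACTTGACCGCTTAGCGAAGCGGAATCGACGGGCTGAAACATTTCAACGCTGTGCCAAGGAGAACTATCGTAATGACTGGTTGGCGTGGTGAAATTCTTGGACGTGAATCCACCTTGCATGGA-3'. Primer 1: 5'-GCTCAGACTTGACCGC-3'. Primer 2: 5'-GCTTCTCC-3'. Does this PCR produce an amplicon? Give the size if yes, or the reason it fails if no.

No product — primer 2 has no binding site in the template.

Primer 2 (GCTTCTCC) does not match the top strand, and its reverse complement GGAGAAGC does not match either.
With no annealing site for primer 2, no amplification occurs.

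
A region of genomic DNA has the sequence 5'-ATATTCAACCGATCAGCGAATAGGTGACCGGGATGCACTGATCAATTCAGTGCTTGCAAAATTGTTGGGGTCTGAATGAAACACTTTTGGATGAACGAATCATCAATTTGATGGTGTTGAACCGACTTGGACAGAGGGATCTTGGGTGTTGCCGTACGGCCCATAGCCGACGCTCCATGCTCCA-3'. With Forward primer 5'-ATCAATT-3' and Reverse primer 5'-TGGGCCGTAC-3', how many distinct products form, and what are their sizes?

Two products: 123 bp, 62 bp

The forward primer ATCAATT matches the top strand at positions 41–47, 102–108.
The reverse primer's reverse complement is GTACGGCCCA, matching at positions 154–163.
Each forward site pairs with the reverse site to give a product ending at position 163: sizes 123, 62 bp.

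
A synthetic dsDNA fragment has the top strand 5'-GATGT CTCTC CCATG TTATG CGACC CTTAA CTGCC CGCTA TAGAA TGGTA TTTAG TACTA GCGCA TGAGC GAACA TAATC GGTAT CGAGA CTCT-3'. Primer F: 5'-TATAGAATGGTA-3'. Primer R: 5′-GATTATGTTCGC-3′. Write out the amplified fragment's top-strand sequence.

5'-TATAGAATGGTATTTAGTACTAGCGCATGAGCGAACATAATC-3'

Scanning the template, TATAGAATGGTA occurs at positions 39–50; this primer anneals to the bottom strand there with its 3' end pointing downstream.
The reverse primer's reverse complement is GCGAACATAATC, which matches the template at positions 69–80.
The product is the template from position 39 through 80 (42 bp).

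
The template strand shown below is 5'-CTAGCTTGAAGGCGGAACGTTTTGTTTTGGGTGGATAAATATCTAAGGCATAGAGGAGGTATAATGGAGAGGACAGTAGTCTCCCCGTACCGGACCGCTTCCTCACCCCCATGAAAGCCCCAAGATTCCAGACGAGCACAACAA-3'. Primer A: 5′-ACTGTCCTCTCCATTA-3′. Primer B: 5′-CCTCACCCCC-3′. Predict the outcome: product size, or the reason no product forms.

Primer A (ACTGTCCTCTCCATTA) has reverse complement TAATGGAGAGGACAGT, which matches the top strand at positions 62–77; primer A anneals to the top strand there with its 3' end pointing upstream toward position 62.
Primer B (CCTCACCCCC) matches the top strand directly at positions 101–110; it anneals to the bottom strand with its 3' end pointing downstream toward position 110.
The 3' ends diverge (primer A extends toward position 1, primer B toward position 144), so the primers never converge on a shared product.

No product — the primers' 3' ends point away from each other.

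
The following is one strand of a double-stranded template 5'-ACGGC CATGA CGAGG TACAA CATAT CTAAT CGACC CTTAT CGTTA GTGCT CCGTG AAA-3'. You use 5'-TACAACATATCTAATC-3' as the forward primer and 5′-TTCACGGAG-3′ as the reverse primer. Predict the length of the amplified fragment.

42 bp

Forward primer TACAACATATCTAATC is found on the top strand at positions 16–31.
Taking the reverse complement of TTCACGGAG gives CTCCGTGAA, found at positions 49–57 on the template; the primer anneals here to the top strand with its 3' end pointing upstream.
Amplicon spans positions 16–57: 42 bp.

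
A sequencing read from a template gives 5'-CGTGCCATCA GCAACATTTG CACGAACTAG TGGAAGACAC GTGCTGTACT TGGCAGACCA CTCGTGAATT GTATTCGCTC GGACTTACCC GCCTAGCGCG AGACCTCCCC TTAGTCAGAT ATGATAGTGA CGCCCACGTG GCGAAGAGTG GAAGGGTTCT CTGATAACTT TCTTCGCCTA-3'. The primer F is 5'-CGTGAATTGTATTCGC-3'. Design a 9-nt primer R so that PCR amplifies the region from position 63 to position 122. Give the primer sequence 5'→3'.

The product's 3' end on the top strand is position 122.
The reverse primer anneals to the top strand over positions 114–122, i.e. to GTCAGATAT.
Its sequence written 5'→3' is the reverse complement: ATATCTGAC.

5'-ATATCTGAC-3'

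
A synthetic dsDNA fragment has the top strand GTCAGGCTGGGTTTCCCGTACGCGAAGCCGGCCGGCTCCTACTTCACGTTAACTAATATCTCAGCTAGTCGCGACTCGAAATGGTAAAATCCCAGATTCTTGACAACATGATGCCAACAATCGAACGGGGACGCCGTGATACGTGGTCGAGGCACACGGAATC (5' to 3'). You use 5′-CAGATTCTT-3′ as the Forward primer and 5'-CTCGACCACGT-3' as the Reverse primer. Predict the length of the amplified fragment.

59 bp

The forward primer matches the template at positions 93–101.
Reverse complement of the reverse primer: ACGTGGTCGAG. This occurs on the top strand at positions 141–151.
The product runs from position 93 to position 151, so its length is 151 − 93 + 1 = 59 bp.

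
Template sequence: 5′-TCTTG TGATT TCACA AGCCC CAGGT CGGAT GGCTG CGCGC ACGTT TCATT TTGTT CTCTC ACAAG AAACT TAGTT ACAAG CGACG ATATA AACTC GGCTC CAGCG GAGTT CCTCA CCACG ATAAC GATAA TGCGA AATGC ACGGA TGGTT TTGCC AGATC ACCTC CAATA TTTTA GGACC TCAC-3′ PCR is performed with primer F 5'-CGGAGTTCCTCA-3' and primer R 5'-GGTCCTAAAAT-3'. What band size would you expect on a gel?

Scanning the template, CGGAGTTCCTCA occurs at positions 104–115; this primer anneals to the bottom strand there with its 3' end pointing downstream.
Taking the reverse complement of GGTCCTAAAAT gives ATTTTAGGACC, found at positions 170–180 on the template; the primer anneals here to the top strand with its 3' end pointing upstream.
Product length = (reverse-primer end) − (forward-primer start) + 1 = 180 − 104 + 1 = 77 bp.

77 bp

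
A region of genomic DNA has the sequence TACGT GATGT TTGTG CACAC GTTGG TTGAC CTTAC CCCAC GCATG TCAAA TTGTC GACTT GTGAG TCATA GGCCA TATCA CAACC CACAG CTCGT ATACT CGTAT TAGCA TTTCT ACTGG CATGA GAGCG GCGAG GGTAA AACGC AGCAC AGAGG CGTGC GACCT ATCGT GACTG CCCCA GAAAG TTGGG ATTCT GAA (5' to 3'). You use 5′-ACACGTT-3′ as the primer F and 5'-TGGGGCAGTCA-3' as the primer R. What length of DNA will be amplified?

164 bp

Scanning the template, ACACGTT occurs at positions 17–23; this primer anneals to the bottom strand there with its 3' end pointing downstream.
Reverse complement of the reverse primer: TGACTGCCCCA. This occurs on the top strand at positions 170–180.
Product length = (reverse-primer end) − (forward-primer start) + 1 = 180 − 17 + 1 = 164 bp.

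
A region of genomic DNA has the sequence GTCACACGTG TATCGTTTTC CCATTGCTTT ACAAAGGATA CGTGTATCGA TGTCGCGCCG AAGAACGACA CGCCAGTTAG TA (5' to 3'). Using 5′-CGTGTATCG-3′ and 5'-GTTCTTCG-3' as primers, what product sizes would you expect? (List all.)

60 bp, 26 bp

The forward primer CGTGTATCG matches the top strand at positions 7–15, 41–49.
The reverse primer's reverse complement is CGAAGAAC, matching at positions 59–66.
Each forward site pairs with the reverse site to give a product ending at position 66: sizes 60, 26 bp.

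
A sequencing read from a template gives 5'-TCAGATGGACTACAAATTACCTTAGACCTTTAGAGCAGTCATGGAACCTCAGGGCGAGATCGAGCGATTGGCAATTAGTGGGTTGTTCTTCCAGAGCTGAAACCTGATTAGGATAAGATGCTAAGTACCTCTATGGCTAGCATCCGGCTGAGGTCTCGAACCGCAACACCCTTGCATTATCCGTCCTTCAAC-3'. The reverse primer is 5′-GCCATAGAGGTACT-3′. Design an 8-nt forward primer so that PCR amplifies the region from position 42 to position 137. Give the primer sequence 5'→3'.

The reverse primer's reverse complement AGTACCTCTATGGC matches the template at positions 124–137; the product starts at position 42.
The forward primer is identical to the top strand over positions 42–49: TGGAACCT.

5'-TGGAACCT-3'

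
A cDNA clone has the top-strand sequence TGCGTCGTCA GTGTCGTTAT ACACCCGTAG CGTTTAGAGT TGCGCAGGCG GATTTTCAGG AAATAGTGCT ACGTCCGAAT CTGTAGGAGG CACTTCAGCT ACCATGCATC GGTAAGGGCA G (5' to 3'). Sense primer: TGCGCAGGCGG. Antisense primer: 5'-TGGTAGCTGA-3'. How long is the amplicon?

64 bp

The forward primer matches the template at positions 41–51.
Reverse complement of the reverse primer: TCAGCTACCA. This occurs on the top strand at positions 95–104.
Amplicon spans positions 41–104: 64 bp.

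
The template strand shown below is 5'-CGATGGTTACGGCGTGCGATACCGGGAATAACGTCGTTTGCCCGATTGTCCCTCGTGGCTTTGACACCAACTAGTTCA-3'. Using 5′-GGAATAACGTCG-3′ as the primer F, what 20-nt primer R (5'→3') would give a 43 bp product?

The forward primer binds at positions 25–36, so a 43 bp product ends at position 25 + 43 − 1 = 67.
The reverse primer anneals to the top strand over positions 48–67, i.e. to GTCCCTCGTGGCTTTGACAC.
Its sequence written 5'→3' is the reverse complement: GTGTCAAAGCCACGAGGGAC.

5'-GTGTCAAAGCCACGAGGGAC-3'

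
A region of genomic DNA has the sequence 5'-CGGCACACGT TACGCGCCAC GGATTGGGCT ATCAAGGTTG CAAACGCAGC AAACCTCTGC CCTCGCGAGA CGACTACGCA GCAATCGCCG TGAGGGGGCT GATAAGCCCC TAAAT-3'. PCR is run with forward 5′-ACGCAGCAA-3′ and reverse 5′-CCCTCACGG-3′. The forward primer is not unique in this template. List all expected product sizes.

53 bp, 21 bp

The forward primer ACGCAGCAA matches the top strand at positions 44–52, 76–84.
The reverse primer's reverse complement is CCGTGAGGG, matching at positions 88–96.
Each forward site pairs with the reverse site to give a product ending at position 96: sizes 53, 21 bp.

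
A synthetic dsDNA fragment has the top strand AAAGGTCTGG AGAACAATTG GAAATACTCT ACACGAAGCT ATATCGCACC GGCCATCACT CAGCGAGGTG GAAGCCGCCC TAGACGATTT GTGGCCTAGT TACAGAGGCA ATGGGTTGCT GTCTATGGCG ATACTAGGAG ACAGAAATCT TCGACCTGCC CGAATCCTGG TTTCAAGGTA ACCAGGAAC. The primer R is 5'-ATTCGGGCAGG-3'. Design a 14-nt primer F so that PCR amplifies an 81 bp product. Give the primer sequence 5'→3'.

5'-CGATTTGTGGCCTA-3'

The reverse primer's reverse complement CCTGCCCGAAT matches the template at positions 155–165, so the product ends at position 165.
An 81 bp product then starts at position 165 − 81 + 1 = 85.
The forward primer is identical to the top strand there: CGATTTGTGGCCTA.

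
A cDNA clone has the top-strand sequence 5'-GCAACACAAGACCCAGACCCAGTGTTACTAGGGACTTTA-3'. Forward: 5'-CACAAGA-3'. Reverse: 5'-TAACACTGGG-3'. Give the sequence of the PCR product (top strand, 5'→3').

5'-CACAAGACCCAGACCCAGTGTTA-3'

The forward primer matches the template at positions 5–11.
The reverse primer's reverse complement is CCCAGTGTTA, which matches the template at positions 18–27.
The product is the template from position 5 through 27 (23 bp).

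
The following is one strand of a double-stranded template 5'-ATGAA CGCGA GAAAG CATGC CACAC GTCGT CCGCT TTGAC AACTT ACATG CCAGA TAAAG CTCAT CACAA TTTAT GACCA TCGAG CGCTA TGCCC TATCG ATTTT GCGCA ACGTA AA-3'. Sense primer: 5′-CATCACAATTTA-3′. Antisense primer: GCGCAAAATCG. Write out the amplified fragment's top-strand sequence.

Forward primer CATCACAATTTA is found on the top strand at positions 63–74.
Reverse complement of the reverse primer: CGATTTTGCGC. This occurs on the top strand at positions 99–109.
The product is the template from position 63 through 109 (47 bp).

5'-CATCACAATTTATGACCATCGAGCGCTATGCCCTATCGATTTTGCGC-3'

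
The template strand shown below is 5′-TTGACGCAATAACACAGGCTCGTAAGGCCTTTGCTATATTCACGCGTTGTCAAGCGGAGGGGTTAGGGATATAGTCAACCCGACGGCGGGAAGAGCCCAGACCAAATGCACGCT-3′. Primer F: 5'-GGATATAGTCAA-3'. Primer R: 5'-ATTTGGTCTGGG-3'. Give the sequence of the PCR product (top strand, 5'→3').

5'-GGATATAGTCAACCCGACGGCGGGAAGAGCCCAGACCAAAT-3'

The forward primer matches the template at positions 67–78.
The reverse primer's reverse complement is CCCAGACCAAAT, which matches the template at positions 96–107.
The product is the template from position 67 through 107 (41 bp).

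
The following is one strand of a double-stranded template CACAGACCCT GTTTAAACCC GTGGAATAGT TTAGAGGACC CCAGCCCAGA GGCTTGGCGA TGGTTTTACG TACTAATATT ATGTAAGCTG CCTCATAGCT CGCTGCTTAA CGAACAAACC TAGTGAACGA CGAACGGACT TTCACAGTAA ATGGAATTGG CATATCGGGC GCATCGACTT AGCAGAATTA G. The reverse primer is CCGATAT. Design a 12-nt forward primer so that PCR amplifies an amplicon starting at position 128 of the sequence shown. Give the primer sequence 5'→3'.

5'-CGACGAACGGAC-3'

The reverse primer's reverse complement ATATCGG matches the template at positions 162–168; the product starts at position 128.
The forward primer is identical to the top strand over positions 128–139: CGACGAACGGAC.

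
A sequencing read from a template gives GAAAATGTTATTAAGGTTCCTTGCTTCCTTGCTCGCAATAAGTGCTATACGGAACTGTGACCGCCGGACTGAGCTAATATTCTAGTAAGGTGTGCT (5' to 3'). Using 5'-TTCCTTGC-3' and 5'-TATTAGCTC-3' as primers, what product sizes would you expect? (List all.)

63 bp, 55 bp

The forward primer TTCCTTGC matches the top strand at positions 17–24, 25–32.
The reverse primer's reverse complement is GAGCTAATA, matching at positions 71–79.
Each forward site pairs with the reverse site to give a product ending at position 79: sizes 63, 55 bp.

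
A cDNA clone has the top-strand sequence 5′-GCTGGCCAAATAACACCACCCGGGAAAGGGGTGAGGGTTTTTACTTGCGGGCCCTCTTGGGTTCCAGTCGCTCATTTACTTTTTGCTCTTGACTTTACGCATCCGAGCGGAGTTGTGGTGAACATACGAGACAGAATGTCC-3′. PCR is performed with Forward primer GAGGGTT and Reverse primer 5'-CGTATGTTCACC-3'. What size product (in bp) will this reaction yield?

The forward primer matches the template at positions 33–39.
Reverse complement of the reverse primer: GGTGAACATACG. This occurs on the top strand at positions 117–128.
Product length = (reverse-primer end) − (forward-primer start) + 1 = 128 − 33 + 1 = 96 bp.

96 bp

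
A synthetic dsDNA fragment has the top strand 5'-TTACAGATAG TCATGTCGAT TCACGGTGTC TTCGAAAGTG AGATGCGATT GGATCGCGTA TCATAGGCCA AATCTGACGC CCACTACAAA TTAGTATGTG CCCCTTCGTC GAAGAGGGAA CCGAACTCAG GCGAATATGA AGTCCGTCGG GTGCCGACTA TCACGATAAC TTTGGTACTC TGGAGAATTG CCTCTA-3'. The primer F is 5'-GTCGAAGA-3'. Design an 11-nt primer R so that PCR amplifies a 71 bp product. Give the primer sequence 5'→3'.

The forward primer binds at positions 108–115, so a 71 bp product ends at position 108 + 71 − 1 = 178.
The reverse primer anneals to the top strand over positions 168–178, i.e. to AACTTTGGTAC.
Its sequence written 5'→3' is the reverse complement: GTACCAAAGTT.

5'-GTACCAAAGTT-3'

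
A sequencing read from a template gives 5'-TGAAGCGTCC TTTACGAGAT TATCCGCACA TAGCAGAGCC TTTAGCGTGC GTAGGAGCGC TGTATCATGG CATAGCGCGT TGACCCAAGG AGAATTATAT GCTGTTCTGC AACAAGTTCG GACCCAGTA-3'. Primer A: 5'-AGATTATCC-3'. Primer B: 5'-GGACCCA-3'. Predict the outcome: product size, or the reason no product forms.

No product — both primers anneal to the same strand and extend in the same direction.

Primer A (AGATTATCC) matches the top strand at positions 17–25 (3' end points downstream).
Primer B (GGACCCA) also matches the top strand directly, at positions 120–126 — its reverse complement TGGGTCC is not present.
Both primers anneal to the bottom strand with 3' ends pointing the same way, so neither can prime synthesis back toward the other.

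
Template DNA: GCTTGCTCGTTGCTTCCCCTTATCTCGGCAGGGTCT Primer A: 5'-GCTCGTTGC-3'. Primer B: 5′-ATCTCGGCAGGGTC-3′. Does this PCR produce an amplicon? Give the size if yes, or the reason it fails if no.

Primer A (GCTCGTTGC) matches the top strand at positions 5–13 (3' end points downstream).
Primer B (ATCTCGGCAGGGTC) also matches the top strand directly, at positions 22–35 — its reverse complement GACCCTGCCGAGAT is not present.
Both primers anneal to the bottom strand with 3' ends pointing the same way, so neither can prime synthesis back toward the other.

No product — both primers anneal to the same strand and extend in the same direction.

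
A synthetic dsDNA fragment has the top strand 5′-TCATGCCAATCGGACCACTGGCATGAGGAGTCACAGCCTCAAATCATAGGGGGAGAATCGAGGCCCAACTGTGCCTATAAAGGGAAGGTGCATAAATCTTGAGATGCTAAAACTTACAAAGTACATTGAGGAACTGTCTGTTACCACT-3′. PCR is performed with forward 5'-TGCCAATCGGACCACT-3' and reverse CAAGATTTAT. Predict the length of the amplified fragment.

98 bp

Forward primer TGCCAATCGGACCACT is found on the top strand at positions 4–19.
The reverse primer's reverse complement is ATAAATCTTG, which matches the template at positions 92–101.
Product length = (reverse-primer end) − (forward-primer start) + 1 = 101 − 4 + 1 = 98 bp.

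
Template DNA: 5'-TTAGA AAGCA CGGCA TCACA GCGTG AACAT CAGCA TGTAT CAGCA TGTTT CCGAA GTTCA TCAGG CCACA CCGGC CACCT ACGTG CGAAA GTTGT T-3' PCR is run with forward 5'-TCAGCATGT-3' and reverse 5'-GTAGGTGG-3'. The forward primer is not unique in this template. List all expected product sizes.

The forward primer TCAGCATGT matches the top strand at positions 30–38, 40–48.
The reverse primer's reverse complement is CCACCTAC, matching at positions 75–82.
Each forward site pairs with the reverse site to give a product ending at position 82: sizes 53, 43 bp.

53 bp, 43 bp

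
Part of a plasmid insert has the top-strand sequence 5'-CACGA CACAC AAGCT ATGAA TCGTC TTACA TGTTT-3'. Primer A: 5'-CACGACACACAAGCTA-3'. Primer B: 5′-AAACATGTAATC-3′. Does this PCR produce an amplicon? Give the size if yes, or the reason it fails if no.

Primer B (AAACATGTAATC) does not match the top strand, and its reverse complement GATTACATGTTT does not match either.
With no annealing site for primer B, no amplification occurs.

No product — primer B has no binding site in the template.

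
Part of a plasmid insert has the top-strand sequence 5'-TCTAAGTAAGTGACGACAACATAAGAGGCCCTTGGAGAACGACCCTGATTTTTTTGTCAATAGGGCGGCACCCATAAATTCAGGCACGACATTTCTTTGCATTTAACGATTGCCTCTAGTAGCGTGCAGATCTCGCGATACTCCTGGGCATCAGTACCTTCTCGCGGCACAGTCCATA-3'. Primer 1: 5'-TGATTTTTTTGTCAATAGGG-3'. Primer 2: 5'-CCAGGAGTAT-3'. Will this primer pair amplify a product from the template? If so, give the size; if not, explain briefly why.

Yes — a 102 bp product.

Primer 1 (TGATTTTTTTGTCAATAGGG) matches the top strand at positions 46–65; it acts as a forward primer.
Primer 2's reverse complement is ATACTCCTGG, matching the top strand at positions 138–147; it acts as a reverse primer.
The 3' ends face each other across positions 46–147, giving a 102 bp product.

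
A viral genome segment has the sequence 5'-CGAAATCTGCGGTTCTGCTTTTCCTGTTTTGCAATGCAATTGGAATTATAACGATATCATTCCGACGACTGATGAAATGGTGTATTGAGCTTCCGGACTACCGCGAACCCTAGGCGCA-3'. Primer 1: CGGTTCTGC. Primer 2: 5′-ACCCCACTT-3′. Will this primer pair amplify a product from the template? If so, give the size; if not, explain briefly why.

Primer 2 (ACCCCACTT) does not match the top strand, and its reverse complement AAGTGGGGT does not match either.
With no annealing site for primer 2, no amplification occurs.

No product — primer 2 has no binding site in the template.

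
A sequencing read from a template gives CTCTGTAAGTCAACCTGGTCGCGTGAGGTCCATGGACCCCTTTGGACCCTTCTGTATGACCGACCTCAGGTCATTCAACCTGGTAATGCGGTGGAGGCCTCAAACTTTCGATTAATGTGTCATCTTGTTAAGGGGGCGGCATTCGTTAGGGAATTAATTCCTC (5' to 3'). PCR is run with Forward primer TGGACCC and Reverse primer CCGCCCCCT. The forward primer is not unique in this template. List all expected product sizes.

107 bp, 97 bp

The forward primer TGGACCC matches the top strand at positions 33–39, 43–49.
The reverse primer's reverse complement is AGGGGGCGG, matching at positions 131–139.
Each forward site pairs with the reverse site to give a product ending at position 139: sizes 107, 97 bp.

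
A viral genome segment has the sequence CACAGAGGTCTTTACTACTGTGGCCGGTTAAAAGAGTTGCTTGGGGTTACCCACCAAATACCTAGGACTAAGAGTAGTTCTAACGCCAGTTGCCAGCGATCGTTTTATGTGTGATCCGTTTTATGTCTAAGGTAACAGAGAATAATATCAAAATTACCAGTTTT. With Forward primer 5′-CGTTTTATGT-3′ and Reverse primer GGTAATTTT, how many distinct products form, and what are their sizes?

Two products: 58 bp, 42 bp

The forward primer CGTTTTATGT matches the top strand at positions 101–110, 117–126.
The reverse primer's reverse complement is AAAATTACC, matching at positions 150–158.
Each forward site pairs with the reverse site to give a product ending at position 158: sizes 58, 42 bp.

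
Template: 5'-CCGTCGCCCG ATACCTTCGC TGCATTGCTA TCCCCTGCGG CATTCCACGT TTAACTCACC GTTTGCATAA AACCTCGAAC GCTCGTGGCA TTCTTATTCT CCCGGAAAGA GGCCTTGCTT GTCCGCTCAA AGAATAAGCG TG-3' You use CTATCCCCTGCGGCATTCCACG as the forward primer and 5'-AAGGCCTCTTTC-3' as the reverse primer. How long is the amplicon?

The forward primer matches the template at positions 28–49.
Taking the reverse complement of AAGGCCTCTTTC gives GAAAGAGGCCTT, found at positions 105–116 on the template; the primer anneals here to the top strand with its 3' end pointing upstream.
Product length = (reverse-primer end) − (forward-primer start) + 1 = 116 − 28 + 1 = 89 bp.

89 bp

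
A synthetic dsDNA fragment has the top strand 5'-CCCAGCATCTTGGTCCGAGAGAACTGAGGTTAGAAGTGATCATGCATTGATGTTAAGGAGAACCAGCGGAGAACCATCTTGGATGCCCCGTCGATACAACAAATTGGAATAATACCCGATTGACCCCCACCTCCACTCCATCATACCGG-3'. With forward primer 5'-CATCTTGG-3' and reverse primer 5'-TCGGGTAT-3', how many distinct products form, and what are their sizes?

Two products: 114 bp, 45 bp

The forward primer CATCTTGG matches the top strand at positions 6–13, 75–82.
The reverse primer's reverse complement is ATACCCGA, matching at positions 112–119.
Each forward site pairs with the reverse site to give a product ending at position 119: sizes 114, 45 bp.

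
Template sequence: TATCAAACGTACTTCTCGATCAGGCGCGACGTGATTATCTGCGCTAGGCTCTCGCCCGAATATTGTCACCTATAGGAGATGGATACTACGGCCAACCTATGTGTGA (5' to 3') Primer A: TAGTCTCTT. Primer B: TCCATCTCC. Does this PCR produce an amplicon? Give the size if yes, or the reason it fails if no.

No product — primer A has no binding site in the template.

Primer A (TAGTCTCTT) does not match the top strand, and its reverse complement AAGAGACTA does not match either.
With no annealing site for primer A, no amplification occurs.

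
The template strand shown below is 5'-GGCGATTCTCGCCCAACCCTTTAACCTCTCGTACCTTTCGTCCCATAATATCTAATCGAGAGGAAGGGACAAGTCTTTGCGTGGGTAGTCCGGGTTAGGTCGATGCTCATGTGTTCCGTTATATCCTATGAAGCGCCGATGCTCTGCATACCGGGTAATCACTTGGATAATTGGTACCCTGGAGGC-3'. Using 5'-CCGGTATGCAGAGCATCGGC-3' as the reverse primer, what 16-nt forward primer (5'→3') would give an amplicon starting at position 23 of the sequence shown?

The reverse primer's reverse complement GCCGATGCTCTGCATACCGG matches the template at positions 135–154; the product starts at position 23.
The forward primer is identical to the top strand over positions 23–38: AACCTCTCGTACCTTT.

5'-AACCTCTCGTACCTTT-3'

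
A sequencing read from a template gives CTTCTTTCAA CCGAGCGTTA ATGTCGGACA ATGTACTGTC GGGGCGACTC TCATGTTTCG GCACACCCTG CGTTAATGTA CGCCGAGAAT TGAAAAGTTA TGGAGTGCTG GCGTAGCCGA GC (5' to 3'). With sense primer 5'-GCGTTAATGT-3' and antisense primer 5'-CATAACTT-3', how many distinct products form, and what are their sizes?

Two products: 88 bp, 33 bp

The forward primer GCGTTAATGT matches the top strand at positions 15–24, 70–79.
The reverse primer's reverse complement is AAGTTATG, matching at positions 95–102.
Each forward site pairs with the reverse site to give a product ending at position 102: sizes 88, 33 bp.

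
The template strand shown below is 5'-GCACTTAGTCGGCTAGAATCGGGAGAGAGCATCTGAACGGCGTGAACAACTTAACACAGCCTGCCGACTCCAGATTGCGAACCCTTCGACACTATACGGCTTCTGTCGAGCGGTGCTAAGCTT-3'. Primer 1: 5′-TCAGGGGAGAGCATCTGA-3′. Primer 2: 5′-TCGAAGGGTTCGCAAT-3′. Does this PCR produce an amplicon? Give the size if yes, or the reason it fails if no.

No product — primer 1 has no binding site in the template.

Primer 1 (TCAGGGGAGAGCATCTGA) does not match the top strand, and its reverse complement TCAGATGCTCTCCCCTGA does not match either.
With no annealing site for primer 1, no amplification occurs.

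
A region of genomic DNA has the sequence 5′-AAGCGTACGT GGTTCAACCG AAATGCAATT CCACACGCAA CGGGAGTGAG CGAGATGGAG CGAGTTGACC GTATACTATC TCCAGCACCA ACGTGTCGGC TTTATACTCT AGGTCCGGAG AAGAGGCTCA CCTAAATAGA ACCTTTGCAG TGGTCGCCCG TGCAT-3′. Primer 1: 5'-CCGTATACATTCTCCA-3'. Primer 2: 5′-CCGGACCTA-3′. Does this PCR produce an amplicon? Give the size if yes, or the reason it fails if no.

No product — primer 1 has no binding site in the template.

Primer 1 (CCGTATACATTCTCCA) does not match the top strand, and its reverse complement TGGAGAATGTATACGG does not match either.
With no annealing site for primer 1, no amplification occurs.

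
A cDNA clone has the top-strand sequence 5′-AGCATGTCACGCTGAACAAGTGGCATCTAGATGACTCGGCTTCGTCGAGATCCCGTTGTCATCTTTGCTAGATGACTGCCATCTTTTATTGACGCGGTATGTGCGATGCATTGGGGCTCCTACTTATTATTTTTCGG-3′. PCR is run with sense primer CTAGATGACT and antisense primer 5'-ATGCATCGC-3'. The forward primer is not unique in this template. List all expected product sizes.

85 bp, 44 bp

The forward primer CTAGATGACT matches the top strand at positions 27–36, 68–77.
The reverse primer's reverse complement is GCGATGCAT, matching at positions 103–111.
Each forward site pairs with the reverse site to give a product ending at position 111: sizes 85, 44 bp.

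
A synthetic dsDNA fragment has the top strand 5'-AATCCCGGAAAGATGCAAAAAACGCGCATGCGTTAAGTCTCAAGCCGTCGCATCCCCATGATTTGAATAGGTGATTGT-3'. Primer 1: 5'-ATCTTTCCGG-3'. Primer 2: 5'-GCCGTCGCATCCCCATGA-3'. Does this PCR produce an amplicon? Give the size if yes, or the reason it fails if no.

Primer 1 (ATCTTTCCGG) has reverse complement CCGGAAAGAT, which matches the top strand at positions 5–14; primer 1 anneals to the top strand there with its 3' end pointing upstream toward position 5.
Primer 2 (GCCGTCGCATCCCCATGA) matches the top strand directly at positions 44–61; it anneals to the bottom strand with its 3' end pointing downstream toward position 61.
The 3' ends diverge (primer 1 extends toward position 1, primer 2 toward position 78), so the primers never converge on a shared product.

No product — the primers' 3' ends point away from each other.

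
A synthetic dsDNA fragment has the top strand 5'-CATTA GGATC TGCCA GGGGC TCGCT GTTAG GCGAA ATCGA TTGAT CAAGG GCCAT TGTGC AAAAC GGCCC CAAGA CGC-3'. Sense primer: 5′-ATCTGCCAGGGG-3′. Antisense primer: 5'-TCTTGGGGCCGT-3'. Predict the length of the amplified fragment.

68 bp

Forward primer ATCTGCCAGGGG is found on the top strand at positions 8–19.
The reverse primer's reverse complement is ACGGCCCCAAGA, which matches the template at positions 64–75.
Amplicon spans positions 8–75: 68 bp.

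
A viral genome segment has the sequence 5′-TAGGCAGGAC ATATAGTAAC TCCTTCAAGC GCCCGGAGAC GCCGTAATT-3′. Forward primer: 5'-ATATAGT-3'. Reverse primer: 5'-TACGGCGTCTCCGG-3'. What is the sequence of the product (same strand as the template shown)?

5'-ATATAGTAACTCCTTCAAGCGCCCGGAGACGCCGTA-3'

Forward primer ATATAGT is found on the top strand at positions 11–17.
The reverse primer's reverse complement is CCGGAGACGCCGTA, which matches the template at positions 33–46.
The product is the template from position 11 through 46 (36 bp).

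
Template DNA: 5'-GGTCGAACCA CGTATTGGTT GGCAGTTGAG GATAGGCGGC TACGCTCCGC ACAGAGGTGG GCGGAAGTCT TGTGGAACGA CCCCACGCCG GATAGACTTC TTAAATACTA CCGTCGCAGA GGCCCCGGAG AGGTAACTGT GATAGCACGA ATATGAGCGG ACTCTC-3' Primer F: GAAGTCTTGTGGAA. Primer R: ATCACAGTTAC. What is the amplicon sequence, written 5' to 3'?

5'-GAAGTCTTGTGGAACGACCCCACGCCGGATAGACTTCTTAAATACTACCGTCGCAGAGGCCCCGGAGAGGTAACTGTGAT-3'

Scanning the template, GAAGTCTTGTGGAA occurs at positions 64–77; this primer anneals to the bottom strand there with its 3' end pointing downstream.
Taking the reverse complement of ATCACAGTTAC gives GTAACTGTGAT, found at positions 133–143 on the template; the primer anneals here to the top strand with its 3' end pointing upstream.
The product is the template from position 64 through 143 (80 bp).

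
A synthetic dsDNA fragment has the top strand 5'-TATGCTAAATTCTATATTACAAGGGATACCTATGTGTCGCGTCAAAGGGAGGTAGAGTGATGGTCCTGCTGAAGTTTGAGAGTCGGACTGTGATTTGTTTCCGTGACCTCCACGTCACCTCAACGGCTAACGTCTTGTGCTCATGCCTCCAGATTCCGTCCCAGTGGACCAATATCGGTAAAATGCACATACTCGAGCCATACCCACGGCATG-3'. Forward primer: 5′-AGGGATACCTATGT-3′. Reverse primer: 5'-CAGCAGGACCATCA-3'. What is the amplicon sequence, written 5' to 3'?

The forward primer matches the template at positions 22–35.
Taking the reverse complement of CAGCAGGACCATCA gives TGATGGTCCTGCTG, found at positions 58–71 on the template; the primer anneals here to the top strand with its 3' end pointing upstream.
The product is the template from position 22 through 71 (50 bp).

5'-AGGGATACCTATGTGTCGCGTCAAAGGGAGGTAGAGTGATGGTCCTGCTG-3'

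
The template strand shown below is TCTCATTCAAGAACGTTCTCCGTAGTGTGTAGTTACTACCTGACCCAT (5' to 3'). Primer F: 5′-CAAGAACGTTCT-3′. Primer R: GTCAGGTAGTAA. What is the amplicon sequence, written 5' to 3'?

5'-CAAGAACGTTCTCCGTAGTGTGTAGTTACTACCTGAC-3'

The forward primer matches the template at positions 8–19.
Reverse complement of the reverse primer: TTACTACCTGAC. This occurs on the top strand at positions 33–44.
The product is the template from position 8 through 44 (37 bp).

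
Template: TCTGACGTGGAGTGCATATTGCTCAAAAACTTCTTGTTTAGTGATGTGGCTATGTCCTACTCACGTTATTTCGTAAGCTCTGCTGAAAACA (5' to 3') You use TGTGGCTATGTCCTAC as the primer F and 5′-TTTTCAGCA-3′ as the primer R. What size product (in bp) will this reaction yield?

The forward primer matches the template at positions 45–60.
The reverse primer's reverse complement is TGCTGAAAA, which matches the template at positions 81–89.
Amplicon spans positions 45–89: 45 bp.

45 bp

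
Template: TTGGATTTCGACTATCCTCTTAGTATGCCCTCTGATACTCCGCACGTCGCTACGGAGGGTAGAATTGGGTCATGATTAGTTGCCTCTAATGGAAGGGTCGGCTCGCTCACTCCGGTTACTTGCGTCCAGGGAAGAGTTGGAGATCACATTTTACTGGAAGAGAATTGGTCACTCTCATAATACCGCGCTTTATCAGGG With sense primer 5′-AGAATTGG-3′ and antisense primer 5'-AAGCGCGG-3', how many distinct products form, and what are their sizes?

Two products: 130 bp, 30 bp

The forward primer AGAATTGG matches the top strand at positions 61–68, 161–168.
The reverse primer's reverse complement is CCGCGCTT, matching at positions 183–190.
Each forward site pairs with the reverse site to give a product ending at position 190: sizes 130, 30 bp.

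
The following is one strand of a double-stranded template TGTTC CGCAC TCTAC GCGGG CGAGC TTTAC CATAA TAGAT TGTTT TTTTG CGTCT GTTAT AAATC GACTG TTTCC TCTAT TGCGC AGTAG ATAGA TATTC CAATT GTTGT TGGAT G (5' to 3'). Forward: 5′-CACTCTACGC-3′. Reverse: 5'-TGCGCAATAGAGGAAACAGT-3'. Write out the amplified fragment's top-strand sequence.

Scanning the template, CACTCTACGC occurs at positions 8–17; this primer anneals to the bottom strand there with its 3' end pointing downstream.
Taking the reverse complement of TGCGCAATAGAGGAAACAGT gives ACTGTTTCCTCTATTGCGCA, found at positions 67–86 on the template; the primer anneals here to the top strand with its 3' end pointing upstream.
The product is the template from position 8 through 86 (79 bp).

5'-CACTCTACGCGGGCGAGCTTTACCATAATAGATTGTTTTTTTGCGTCTGTTATAAATCGACTGTTTCCTCTATTGCGCA-3'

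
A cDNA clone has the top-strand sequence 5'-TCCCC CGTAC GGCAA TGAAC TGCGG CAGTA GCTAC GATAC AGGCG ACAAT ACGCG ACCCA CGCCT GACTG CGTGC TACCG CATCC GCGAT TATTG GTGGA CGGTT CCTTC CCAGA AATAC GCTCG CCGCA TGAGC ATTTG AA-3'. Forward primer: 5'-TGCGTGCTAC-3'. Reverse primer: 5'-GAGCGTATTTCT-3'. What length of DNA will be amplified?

56 bp

Forward primer TGCGTGCTAC is found on the top strand at positions 69–78.
Reverse complement of the reverse primer: AGAAATACGCTC. This occurs on the top strand at positions 113–124.
Amplicon spans positions 69–124: 56 bp.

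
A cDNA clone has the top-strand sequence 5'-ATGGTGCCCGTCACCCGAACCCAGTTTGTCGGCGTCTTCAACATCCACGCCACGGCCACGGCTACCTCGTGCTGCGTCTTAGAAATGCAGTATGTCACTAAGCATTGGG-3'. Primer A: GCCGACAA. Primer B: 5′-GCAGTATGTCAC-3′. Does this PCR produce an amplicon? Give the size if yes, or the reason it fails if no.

No product — the primers' 3' ends point away from each other.

Primer A (GCCGACAA) has reverse complement TTGTCGGC, which matches the top strand at positions 26–33; primer A anneals to the top strand there with its 3' end pointing upstream toward position 26.
Primer B (GCAGTATGTCAC) matches the top strand directly at positions 87–98; it anneals to the bottom strand with its 3' end pointing downstream toward position 98.
The 3' ends diverge (primer A extends toward position 1, primer B toward position 109), so the primers never converge on a shared product.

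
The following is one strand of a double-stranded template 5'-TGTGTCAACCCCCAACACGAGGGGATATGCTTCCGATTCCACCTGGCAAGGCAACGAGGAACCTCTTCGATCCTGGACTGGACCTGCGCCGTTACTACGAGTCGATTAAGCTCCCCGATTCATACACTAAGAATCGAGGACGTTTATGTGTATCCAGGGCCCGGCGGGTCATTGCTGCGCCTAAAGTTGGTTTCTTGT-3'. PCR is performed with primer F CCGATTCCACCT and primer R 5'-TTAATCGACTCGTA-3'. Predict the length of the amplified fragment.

The forward primer matches the template at positions 33–44.
Reverse complement of the reverse primer: TACGAGTCGATTAA. This occurs on the top strand at positions 96–109.
Product length = (reverse-primer end) − (forward-primer start) + 1 = 109 − 33 + 1 = 77 bp.

77 bp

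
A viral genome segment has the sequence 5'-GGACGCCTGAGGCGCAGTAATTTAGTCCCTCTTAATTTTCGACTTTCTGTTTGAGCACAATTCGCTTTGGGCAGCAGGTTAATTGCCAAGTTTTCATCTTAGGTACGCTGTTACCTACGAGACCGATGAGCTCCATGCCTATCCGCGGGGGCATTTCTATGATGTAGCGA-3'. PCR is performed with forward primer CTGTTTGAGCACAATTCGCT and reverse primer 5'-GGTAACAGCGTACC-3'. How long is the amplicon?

The forward primer matches the template at positions 47–66.
Taking the reverse complement of GGTAACAGCGTACC gives GGTACGCTGTTACC, found at positions 102–115 on the template; the primer anneals here to the top strand with its 3' end pointing upstream.
Amplicon spans positions 47–115: 69 bp.

69 bp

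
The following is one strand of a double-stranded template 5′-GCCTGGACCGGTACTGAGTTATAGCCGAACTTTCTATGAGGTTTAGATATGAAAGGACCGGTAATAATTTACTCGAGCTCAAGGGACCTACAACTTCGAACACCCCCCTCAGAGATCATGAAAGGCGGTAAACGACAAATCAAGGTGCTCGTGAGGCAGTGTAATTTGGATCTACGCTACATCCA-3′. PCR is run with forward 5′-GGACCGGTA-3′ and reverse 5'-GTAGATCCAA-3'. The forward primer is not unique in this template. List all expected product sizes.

171 bp, 121 bp

The forward primer GGACCGGTA matches the top strand at positions 5–13, 55–63.
The reverse primer's reverse complement is TTGGATCTAC, matching at positions 166–175.
Each forward site pairs with the reverse site to give a product ending at position 175: sizes 171, 121 bp.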